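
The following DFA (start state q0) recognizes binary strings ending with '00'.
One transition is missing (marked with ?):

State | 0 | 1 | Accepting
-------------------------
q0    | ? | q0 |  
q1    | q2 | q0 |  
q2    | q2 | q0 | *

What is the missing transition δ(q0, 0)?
q1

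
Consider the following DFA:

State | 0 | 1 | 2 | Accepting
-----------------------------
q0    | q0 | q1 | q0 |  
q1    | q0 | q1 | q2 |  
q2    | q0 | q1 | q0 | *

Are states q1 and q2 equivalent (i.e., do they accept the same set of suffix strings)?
Try the suffix ε (the empty string).
From q1: q1 — not accepting.
From q2: q2 — accepting.
The two states disagree on this suffix, so they are not equivalent.

Final answer: No. Distinguishing string: ε (the empty string) - accepted from q2 but not from q1.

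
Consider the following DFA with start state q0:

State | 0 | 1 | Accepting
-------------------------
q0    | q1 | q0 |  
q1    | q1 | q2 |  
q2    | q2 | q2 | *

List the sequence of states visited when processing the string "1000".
q0 → q0 → q1 → q1 → q1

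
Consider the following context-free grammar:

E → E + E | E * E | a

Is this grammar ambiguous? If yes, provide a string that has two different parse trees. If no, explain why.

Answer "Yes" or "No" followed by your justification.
Two different leftmost derivations of a + a * a:
  (1) E ⇒ E + E ⇒ a + E ⇒ a + E * E ⇒ a + a * E ⇒ a + a * a   (tree groups a + (a * a))
  (2) E ⇒ E * E ⇒ E + E * E ⇒ a + E * E ⇒ a + a * E ⇒ a + a * a   (tree groups (a + a) * a)
Two distinct leftmost derivations = two distinct parse trees, so the grammar is ambiguous.

Final answer: Yes - the string 'a + a * a' has two distinct leftmost derivations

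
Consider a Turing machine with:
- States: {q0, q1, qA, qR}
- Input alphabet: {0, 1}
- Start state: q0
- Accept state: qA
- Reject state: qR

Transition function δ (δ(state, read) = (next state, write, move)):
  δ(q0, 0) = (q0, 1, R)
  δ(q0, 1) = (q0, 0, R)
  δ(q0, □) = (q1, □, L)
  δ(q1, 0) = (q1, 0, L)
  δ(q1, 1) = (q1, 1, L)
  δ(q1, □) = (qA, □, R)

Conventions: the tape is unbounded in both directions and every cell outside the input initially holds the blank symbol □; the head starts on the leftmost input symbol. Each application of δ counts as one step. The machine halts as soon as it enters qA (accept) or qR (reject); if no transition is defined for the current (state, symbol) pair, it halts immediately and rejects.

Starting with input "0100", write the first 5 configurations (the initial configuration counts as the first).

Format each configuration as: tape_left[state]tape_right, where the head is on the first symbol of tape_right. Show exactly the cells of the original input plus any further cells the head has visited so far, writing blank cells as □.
Step 0: [q0]0100 (head at position 0)
Step 1: δ(q0, 0) = (q0, 1, R)  ⊢  1[q0]100 (head at position 1)
Step 2: δ(q0, 1) = (q0, 0, R)  ⊢  10[q0]00 (head at position 2)
Step 3: δ(q0, 0) = (q0, 1, R)  ⊢  101[q0]0 (head at position 3)
Step 4: δ(q0, 0) = (q0, 1, R)  ⊢  1011[q0]□ (head at position 4)

Final answer: [q0]0100 ⊢ 1[q0]100 ⊢ 10[q0]00 ⊢ 101[q0]0 ⊢ 1011[q0]□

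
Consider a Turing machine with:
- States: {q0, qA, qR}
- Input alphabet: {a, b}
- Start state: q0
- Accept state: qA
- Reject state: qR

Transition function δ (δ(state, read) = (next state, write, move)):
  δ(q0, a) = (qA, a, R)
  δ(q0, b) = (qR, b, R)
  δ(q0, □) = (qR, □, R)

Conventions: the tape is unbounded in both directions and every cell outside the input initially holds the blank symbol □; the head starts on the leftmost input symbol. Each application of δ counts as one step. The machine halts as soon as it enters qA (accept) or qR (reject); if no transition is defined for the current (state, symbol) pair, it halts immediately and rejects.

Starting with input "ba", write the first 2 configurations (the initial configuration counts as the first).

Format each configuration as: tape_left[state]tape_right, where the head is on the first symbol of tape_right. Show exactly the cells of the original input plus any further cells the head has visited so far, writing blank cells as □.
Step 0: [q0]ba (head at position 0)
Step 1: δ(q0, b) = (qR, b, R)  ⊢  b[qR]a (head at position 1)

Final answer: [q0]ba ⊢ b[qR]a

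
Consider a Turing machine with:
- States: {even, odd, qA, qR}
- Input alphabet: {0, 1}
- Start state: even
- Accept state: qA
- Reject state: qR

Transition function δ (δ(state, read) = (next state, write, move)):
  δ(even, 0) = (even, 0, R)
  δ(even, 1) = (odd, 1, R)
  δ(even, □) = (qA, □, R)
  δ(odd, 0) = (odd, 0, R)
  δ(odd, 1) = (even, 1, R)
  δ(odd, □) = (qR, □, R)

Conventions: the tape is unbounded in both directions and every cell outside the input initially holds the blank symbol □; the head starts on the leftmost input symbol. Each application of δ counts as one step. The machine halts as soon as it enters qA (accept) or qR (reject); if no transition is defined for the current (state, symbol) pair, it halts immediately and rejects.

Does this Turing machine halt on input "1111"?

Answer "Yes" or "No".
Step 0: [even]1111 (head at position 0)
Step 1: δ(even, 1) = (odd, 1, R)  ⊢  1[odd]111 (head at position 1)
Step 2: δ(odd, 1) = (even, 1, R)  ⊢  11[even]11 (head at position 2)
Step 3: δ(even, 1) = (odd, 1, R)  ⊢  111[odd]1 (head at position 3)
Step 4: δ(odd, 1) = (even, 1, R)  ⊢  1111[even]□ (head at position 4)
Step 5: δ(even, □) = (qA, □, R)  ⊢  1111□[qA]□ (head at position 5)
The machine is in qA, so it halts and accepts.
It halts after 5 steps.

Final answer: Yes - halts after 5 steps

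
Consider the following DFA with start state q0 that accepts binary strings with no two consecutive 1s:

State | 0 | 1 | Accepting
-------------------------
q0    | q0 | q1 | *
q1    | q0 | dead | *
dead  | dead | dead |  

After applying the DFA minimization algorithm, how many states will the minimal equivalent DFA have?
All 3 states are reachable from q0, so none can be removed as unreachable.
Table-filling: first mark every (accepting, non-accepting) pair as distinguishable (accepting: {q0, q1}; non-accepting: {dead}).
Round 1: (q0, q1) on '1' go to q1 and dead, already distinguishable → mark.
Every pair of states is distinguishable, so the DFA is already minimal.
Equivalence classes: {q0}, {q1}, {dead} → 3 states.

Final answer: 3 states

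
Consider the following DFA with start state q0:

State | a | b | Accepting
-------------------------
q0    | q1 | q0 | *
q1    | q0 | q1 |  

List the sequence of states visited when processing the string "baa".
q0 → q0 → q1 → q0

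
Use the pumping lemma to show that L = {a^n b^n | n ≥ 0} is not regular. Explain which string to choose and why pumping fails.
Language: L = {a^n b^n | n ≥ 0} (equal numbers of a's followed by b's)
Step 1: Assume for contradiction that L is regular, with pumping length p.
Step 2: Choose s = a^p b^p. Then s ∈ L (it has p a's followed by p b's) and |s| ≥ p.
Step 3: Consider any decomposition s = xyz with |xy| ≤ p and |y| > 0. Since |xy| ≤ p and the first p symbols of s are all a's, y = a^k for some k with 1 ≤ k ≤ p.
Step 4: Pumping up (i = 2): xy²z = a^(p+k) b^p, which has more a's than b's, so xy²z ∉ L.
This contradicts the pumping lemma, so L is not regular.

Final answer: Choose s = a^p b^p. Since |xy| ≤ p, y = a^k with k ≥ 1. Then xy²z = a^(p+k) b^p ∉ L.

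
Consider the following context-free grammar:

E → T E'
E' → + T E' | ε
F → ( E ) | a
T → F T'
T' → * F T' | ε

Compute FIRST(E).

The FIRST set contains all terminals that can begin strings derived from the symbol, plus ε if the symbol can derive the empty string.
FIRST(F): F → ( E ) contributes '(' and F → a contributes 'a', so FIRST(F) = {(, a}. F is not nullable.
FIRST(T): T → F T' begins with F, and F is not nullable, so FIRST(T) = FIRST(F) = {(, a}.
FIRST(E): E → T E' begins with T, and T is not nullable, so FIRST(E) = FIRST(T) = {(, a}.

Final answer: {(, a}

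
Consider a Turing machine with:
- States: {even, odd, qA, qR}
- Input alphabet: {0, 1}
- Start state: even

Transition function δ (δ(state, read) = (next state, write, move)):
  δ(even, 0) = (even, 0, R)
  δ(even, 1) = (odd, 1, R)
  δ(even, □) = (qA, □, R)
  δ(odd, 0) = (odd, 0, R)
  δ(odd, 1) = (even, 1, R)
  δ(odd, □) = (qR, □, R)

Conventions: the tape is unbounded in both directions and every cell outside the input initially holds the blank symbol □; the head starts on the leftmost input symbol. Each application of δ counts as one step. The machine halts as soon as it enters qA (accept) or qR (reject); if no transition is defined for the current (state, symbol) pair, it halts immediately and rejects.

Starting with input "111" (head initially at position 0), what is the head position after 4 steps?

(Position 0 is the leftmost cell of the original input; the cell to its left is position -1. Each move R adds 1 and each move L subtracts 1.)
Step 0: [even]111 (head at position 0)
Step 1: δ(even, 1) = (odd, 1, R)  ⊢  1[odd]11 (head at position 1)
Step 2: δ(odd, 1) = (even, 1, R)  ⊢  11[even]1 (head at position 2)
Step 3: δ(even, 1) = (odd, 1, R)  ⊢  111[odd]□ (head at position 3)
Step 4: δ(odd, □) = (qR, □, R)  ⊢  111□[qR]□ (head at position 4)
Head position after 4 steps: 4

Final answer: Position 4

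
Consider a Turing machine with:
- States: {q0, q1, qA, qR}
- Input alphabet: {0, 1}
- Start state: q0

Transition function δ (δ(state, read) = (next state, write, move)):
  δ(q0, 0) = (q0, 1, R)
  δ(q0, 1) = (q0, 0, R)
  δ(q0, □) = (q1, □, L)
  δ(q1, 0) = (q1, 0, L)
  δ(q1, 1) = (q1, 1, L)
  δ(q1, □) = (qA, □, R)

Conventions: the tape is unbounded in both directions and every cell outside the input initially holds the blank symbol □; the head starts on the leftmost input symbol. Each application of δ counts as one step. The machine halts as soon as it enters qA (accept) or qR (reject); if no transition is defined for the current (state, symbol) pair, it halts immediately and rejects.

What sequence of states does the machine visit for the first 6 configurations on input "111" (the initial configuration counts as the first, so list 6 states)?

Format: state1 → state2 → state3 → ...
Step 0: [q0]111 (head at position 0)
Step 1: δ(q0, 1) = (q0, 0, R)  ⊢  0[q0]11 (head at position 1)
Step 2: δ(q0, 1) = (q0, 0, R)  ⊢  00[q0]1 (head at position 2)
Step 3: δ(q0, 1) = (q0, 0, R)  ⊢  000[q0]□ (head at position 3)
Step 4: δ(q0, □) = (q1, □, L)  ⊢  00[q1]0□ (head at position 2)
Step 5: δ(q1, 0) = (q1, 0, L)  ⊢  0[q1]00□ (head at position 1)
Reading off the states of these 6 configurations: q0 → q0 → q0 → q0 → q1 → q1

Final answer: q0 → q0 → q0 → q0 → q1 → q1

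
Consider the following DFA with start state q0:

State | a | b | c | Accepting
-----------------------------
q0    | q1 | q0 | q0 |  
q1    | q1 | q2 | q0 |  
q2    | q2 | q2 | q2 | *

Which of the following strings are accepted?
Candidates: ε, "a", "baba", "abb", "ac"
ε: q0; q0 is not accepting → rejected
"a": q0 → q1; q1 is not accepting → rejected
"baba": q0 → q0 → q1 → q2 → q2; q2 is accepting → accepted
"abb": q0 → q1 → q2 → q2; q2 is accepting → accepted
"ac": q0 → q1 → q0; q0 is not accepting → rejected

Final answer: "baba", "abb"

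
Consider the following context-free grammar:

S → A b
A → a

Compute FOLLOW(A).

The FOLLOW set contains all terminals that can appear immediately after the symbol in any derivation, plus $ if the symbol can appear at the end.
A occurs only in S → A b, where it is immediately followed by the terminal b. So FOLLOW(A) = {b}.

Final answer: {b}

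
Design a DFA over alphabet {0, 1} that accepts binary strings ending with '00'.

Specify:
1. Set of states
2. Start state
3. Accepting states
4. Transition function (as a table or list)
One valid DFA (any DFA recognizing the same language is acceptable):
States: {q0, q1, q2}
Start: q0
Accepting: {q2}
Transitions (accepting states marked with *):
State | 0 | 1 | Accepting
-------------------------
q0    | q1 | q0 |  
q1    | q2 | q0 |  
q2    | q2 | q0 | *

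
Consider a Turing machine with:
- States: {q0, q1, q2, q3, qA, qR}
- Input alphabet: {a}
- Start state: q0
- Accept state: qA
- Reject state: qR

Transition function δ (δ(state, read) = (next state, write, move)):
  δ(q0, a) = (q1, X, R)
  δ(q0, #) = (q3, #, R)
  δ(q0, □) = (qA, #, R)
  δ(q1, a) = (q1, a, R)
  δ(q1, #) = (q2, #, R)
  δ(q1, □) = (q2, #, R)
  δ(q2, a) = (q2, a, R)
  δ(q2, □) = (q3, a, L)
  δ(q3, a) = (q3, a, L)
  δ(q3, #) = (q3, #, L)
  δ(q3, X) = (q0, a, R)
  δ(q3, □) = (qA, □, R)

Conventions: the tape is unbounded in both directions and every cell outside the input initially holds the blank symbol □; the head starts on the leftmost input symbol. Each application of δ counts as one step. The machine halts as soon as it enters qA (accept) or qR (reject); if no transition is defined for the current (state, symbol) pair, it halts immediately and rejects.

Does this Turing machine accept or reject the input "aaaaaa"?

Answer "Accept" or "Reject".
Trace (configuration after each step, as tape_left[state]tape_right with head position):
Step 0: [q0]aaaaaa (head at position 0)
Step 1: X[q1]aaaaa (head 1)
Step 2: Xa[q1]aaaa (head 2)
Step 3: Xaa[q1]aaa (head 3)
Step 4: Xaaa[q1]aa (head 4)
Step 5: Xaaaa[q1]a (head 5)
Step 6: Xaaaaa[q1]□ (head 6)
Step 7: Xaaaaa#[q2]□ (head 7)
Step 8: Xaaaaa[q3]#a (head 6)
Step 9: Xaaaa[q3]a#a (head 5)
Step 10: Xaaa[q3]aa#a (head 4)
Step 11: Xaa[q3]aaa#a (head 3)
Step 12: Xa[q3]aaaa#a (head 2)
Step 13: X[q3]aaaaa#a (head 1)
Step 14: [q3]Xaaaaa#a (head 0)
Step 15: a[q0]aaaaa#a (head 1)
Step 16: aX[q1]aaaa#a (head 2)
Step 17: aXa[q1]aaa#a (head 3)
Step 18: aXaa[q1]aa#a (head 4)
Step 19: aXaaa[q1]a#a (head 5)
Step 20: aXaaaa[q1]#a (head 6)
Step 21: aXaaaa#[q2]a (head 7)
Step 22: aXaaaa#a[q2]□ (head 8)
Step 23: aXaaaa#[q3]aa (head 7)
Step 24: aXaaaa[q3]#aa (head 6)
Step 25: aXaaa[q3]a#aa (head 5)
Step 26: aXaa[q3]aa#aa (head 4)
Step 27: aXa[q3]aaa#aa (head 3)
Step 28: aX[q3]aaaa#aa (head 2)
Step 29: a[q3]Xaaaa#aa (head 1)
Step 30: aa[q0]aaaa#aa (head 2)
Step 31: aaX[q1]aaa#aa (head 3)
Step 32: aaXa[q1]aa#aa (head 4)
Step 33: aaXaa[q1]a#aa (head 5)
Step 34: aaXaaa[q1]#aa (head 6)
Step 35: aaXaaa#[q2]aa (head 7)
Step 36: aaXaaa#a[q2]a (head 8)
Step 37: aaXaaa#aa[q2]□ (head 9)
Step 38: aaXaaa#a[q3]aa (head 8)
Step 39: aaXaaa#[q3]aaa (head 7)
Step 40: aaXaaa[q3]#aaa (head 6)
Step 41: aaXaa[q3]a#aaa (head 5)
Step 42: aaXa[q3]aa#aaa (head 4)
Step 43: aaX[q3]aaa#aaa (head 3)
Step 44: aa[q3]Xaaa#aaa (head 2)
Step 45: aaa[q0]aaa#aaa (head 3)
Step 46: aaaX[q1]aa#aaa (head 4)
Step 47: aaaXa[q1]a#aaa (head 5)
Step 48: aaaXaa[q1]#aaa (head 6)
Step 49: aaaXaa#[q2]aaa (head 7)
Step 50: aaaXaa#a[q2]aa (head 8)
Step 51: aaaXaa#aa[q2]a (head 9)
Step 52: aaaXaa#aaa[q2]□ (head 10)
Step 53: aaaXaa#aa[q3]aa (head 9)
Step 54: aaaXaa#a[q3]aaa (head 8)
Step 55: aaaXaa#[q3]aaaa (head 7)
Step 56: aaaXaa[q3]#aaaa (head 6)
Step 57: aaaXa[q3]a#aaaa (head 5)
Step 58: aaaX[q3]aa#aaaa (head 4)
Step 59: aaa[q3]Xaa#aaaa (head 3)
Step 60: aaaa[q0]aa#aaaa (head 4)
Step 61: aaaaX[q1]a#aaaa (head 5)
Step 62: aaaaXa[q1]#aaaa (head 6)
Step 63: aaaaXa#[q2]aaaa (head 7)
Step 64: aaaaXa#a[q2]aaa (head 8)
Step 65: aaaaXa#aa[q2]aa (head 9)
Step 66: aaaaXa#aaa[q2]a (head 10)
Step 67: aaaaXa#aaaa[q2]□ (head 11)
Step 68: aaaaXa#aaa[q3]aa (head 10)
Step 69: aaaaXa#aa[q3]aaa (head 9)
Step 70: aaaaXa#a[q3]aaaa (head 8)
Step 71: aaaaXa#[q3]aaaaa (head 7)
Step 72: aaaaXa[q3]#aaaaa (head 6)
Step 73: aaaaX[q3]a#aaaaa (head 5)
Step 74: aaaa[q3]Xa#aaaaa (head 4)
Step 75: aaaaa[q0]a#aaaaa (head 5)
Step 76: aaaaaX[q1]#aaaaa (head 6)
Step 77: aaaaaX#[q2]aaaaa (head 7)
Step 78: aaaaaX#a[q2]aaaa (head 8)
Step 79: aaaaaX#aa[q2]aaa (head 9)
Step 80: aaaaaX#aaa[q2]aa (head 10)
Step 81: aaaaaX#aaaa[q2]a (head 11)
Step 82: aaaaaX#aaaaa[q2]□ (head 12)
Step 83: aaaaaX#aaaa[q3]aa (head 11)
Step 84: aaaaaX#aaa[q3]aaa (head 10)
Step 85: aaaaaX#aa[q3]aaaa (head 9)
Step 86: aaaaaX#a[q3]aaaaa (head 8)
Step 87: aaaaaX#[q3]aaaaaa (head 7)
Step 88: aaaaaX[q3]#aaaaaa (head 6)
Step 89: aaaaa[q3]X#aaaaaa (head 5)
Step 90: aaaaaa[q0]#aaaaaa (head 6)
Step 91: aaaaaa#[q3]aaaaaa (head 7)
Step 92: aaaaaa[q3]#aaaaaa (head 6)
Step 93: aaaaa[q3]a#aaaaaa (head 5)
Step 94: aaaa[q3]aa#aaaaaa (head 4)
Step 95: aaa[q3]aaa#aaaaaa (head 3)
Step 96: aa[q3]aaaa#aaaaaa (head 2)
Step 97: a[q3]aaaaa#aaaaaa (head 1)
Step 98: [q3]aaaaaa#aaaaaa (head 0)
Step 99: [q3]□aaaaaa#aaaaaa (head -1)
Step 100: □[qA]aaaaaa#aaaaaa (head 0)
The machine is in qA, so it halts and accepts.

Final answer: Accept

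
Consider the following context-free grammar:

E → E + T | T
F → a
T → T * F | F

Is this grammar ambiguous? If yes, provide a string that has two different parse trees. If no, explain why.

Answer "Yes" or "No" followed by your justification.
This is the standard stratified expression grammar: '+' is introduced only by the left-recursive rule E → E + T and '*' only by the left-recursive rule T → T * F, with F → a. For any string, the last '+' must be the one produced at the root E (everything after it is a T containing no '+'), and likewise within each T the last '*' is produced at its root. This fixes the parse tree uniquely (left-associative, '*' binding tighter than '+'), so every string has exactly one parse tree.

Final answer: No - the grammar is unambiguous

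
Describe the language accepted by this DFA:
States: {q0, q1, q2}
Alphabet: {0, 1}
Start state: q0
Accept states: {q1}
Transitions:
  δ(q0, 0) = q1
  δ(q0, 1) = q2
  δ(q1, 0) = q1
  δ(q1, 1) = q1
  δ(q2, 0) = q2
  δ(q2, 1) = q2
Analyzing the DFA structure:
Start state: q0
Accept states: {q1}
Interpreting what each state remembers (checking against the transitions):
  q0: nothing has been read yet
  q1: the first symbol was 0
  q2: the first symbol was 1 (trap state)
  δ(q0, 0): in q0 (nothing has been read yet), after reading 0 we have: the first symbol was 0 → q1
  δ(q0, 1): in q0 (nothing has been read yet), after reading 1 we have: the first symbol was 1 (trap state) → q2
  δ(q1, 0): in q1 (the first symbol was 0), after reading 0 we have: the first symbol was 0 → q1
  δ(q1, 1): in q1 (the first symbol was 0), after reading 1 we have: the first symbol was 0 → q1
  δ(q2, 0): in q2 (the first symbol was 1 (trap state)), after reading 0 we have: the first symbol was 1 (trap state) → q2
  δ(q2, 1): in q2 (the first symbol was 1 (trap state)), after reading 1 we have: the first symbol was 1 (trap state) → q2
A string is accepted iff it ends in {q1}, i.e. the first symbol was 0.
Language: All binary strings starting with 0

Final answer: All binary strings starting with 0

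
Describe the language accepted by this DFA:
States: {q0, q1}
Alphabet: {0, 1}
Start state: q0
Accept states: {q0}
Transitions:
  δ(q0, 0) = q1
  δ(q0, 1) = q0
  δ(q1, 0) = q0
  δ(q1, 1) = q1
Analyzing the DFA structure:
Start state: q0
Accept states: {q0}
Interpreting what each state remembers (checking against the transitions):
  q0: an even number of 0s has been read so far
  q1: an odd number of 0s has been read so far
  δ(q0, 0): in q0 (an even number of 0s has been read so far), after reading 0 we have: an odd number of 0s has been read so far → q1
  δ(q0, 1): in q0 (an even number of 0s has been read so far), after reading 1 we have: an even number of 0s has been read so far → q0
  δ(q1, 0): in q1 (an odd number of 0s has been read so far), after reading 0 we have: an even number of 0s has been read so far → q0
  δ(q1, 1): in q1 (an odd number of 0s has been read so far), after reading 1 we have: an odd number of 0s has been read so far → q1
A string is accepted iff it ends in {q0}, i.e. an even number of 0s has been read so far.
Language: All binary strings with an even number of 0s

Final answer: All binary strings with an even number of 0s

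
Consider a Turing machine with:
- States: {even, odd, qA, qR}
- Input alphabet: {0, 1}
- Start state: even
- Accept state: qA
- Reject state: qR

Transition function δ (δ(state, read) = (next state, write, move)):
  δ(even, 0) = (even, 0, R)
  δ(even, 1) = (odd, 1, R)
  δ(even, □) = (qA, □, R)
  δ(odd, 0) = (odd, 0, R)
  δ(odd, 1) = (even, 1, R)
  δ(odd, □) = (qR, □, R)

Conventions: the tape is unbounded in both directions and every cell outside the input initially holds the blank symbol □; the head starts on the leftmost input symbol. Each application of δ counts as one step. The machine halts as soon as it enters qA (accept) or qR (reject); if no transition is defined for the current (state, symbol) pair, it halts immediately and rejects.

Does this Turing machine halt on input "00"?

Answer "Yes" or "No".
Step 0: [even]00 (head at position 0)
Step 1: δ(even, 0) = (even, 0, R)  ⊢  0[even]0 (head at position 1)
Step 2: δ(even, 0) = (even, 0, R)  ⊢  00[even]□ (head at position 2)
Step 3: δ(even, □) = (qA, □, R)  ⊢  00□[qA]□ (head at position 3)
The machine is in qA, so it halts and accepts.
It halts after 3 steps.

Final answer: Yes - halts after 3 steps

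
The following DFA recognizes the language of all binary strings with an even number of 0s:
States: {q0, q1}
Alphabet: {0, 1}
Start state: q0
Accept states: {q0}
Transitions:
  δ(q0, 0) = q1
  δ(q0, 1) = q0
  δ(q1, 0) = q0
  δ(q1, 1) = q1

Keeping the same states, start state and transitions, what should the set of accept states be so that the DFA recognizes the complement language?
The DFA is complete (every state has a transition on every symbol), so the complement
is recognized by the same DFA with accepting and non-accepting states swapped.
Original accept states: {q0}
Complement accept states = All states - Original accept states
= {q0, q1} - {q0}
= {q1}
Complement language: strings with an ODD number of 0s

Final answer: {q1}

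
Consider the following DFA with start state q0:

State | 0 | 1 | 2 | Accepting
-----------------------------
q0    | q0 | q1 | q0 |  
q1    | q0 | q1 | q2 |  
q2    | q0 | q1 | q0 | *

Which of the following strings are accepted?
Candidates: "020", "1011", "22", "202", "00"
"020": q0 → q0 → q0 → q0; q0 is not accepting → rejected
"1011": q0 → q1 → q0 → q1 → q1; q1 is not accepting → rejected
"22": q0 → q0 → q0; q0 is not accepting → rejected
"202": q0 → q0 → q0 → q0; q0 is not accepting → rejected
"00": q0 → q0 → q0; q0 is not accepting → rejected

Final answer: None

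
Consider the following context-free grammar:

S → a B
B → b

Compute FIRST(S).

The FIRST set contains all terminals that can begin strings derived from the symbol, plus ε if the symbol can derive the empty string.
S has the single production S → a B, whose right-hand side begins with the terminal a. So FIRST(S) = {a}.

Final answer: {a}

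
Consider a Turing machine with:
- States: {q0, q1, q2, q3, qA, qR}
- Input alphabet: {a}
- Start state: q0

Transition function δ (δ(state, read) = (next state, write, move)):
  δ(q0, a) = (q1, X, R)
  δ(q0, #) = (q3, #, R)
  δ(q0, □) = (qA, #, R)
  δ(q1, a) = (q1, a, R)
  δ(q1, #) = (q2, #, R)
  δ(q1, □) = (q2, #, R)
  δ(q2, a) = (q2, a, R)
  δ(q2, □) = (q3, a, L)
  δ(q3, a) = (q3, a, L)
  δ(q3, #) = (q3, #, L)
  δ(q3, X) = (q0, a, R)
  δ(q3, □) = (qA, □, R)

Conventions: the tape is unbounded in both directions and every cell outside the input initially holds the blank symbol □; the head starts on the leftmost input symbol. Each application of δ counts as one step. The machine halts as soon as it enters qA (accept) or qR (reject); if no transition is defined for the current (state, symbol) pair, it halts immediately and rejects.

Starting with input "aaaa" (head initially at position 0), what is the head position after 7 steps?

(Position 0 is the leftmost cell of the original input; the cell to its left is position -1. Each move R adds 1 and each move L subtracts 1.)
Step 0: [q0]aaaa (head at position 0)
Step 1: δ(q0, a) = (q1, X, R)  ⊢  X[q1]aaa (head at position 1)
Step 2: δ(q1, a) = (q1, a, R)  ⊢  Xa[q1]aa (head at position 2)
Step 3: δ(q1, a) = (q1, a, R)  ⊢  Xaa[q1]a (head at position 3)
Step 4: δ(q1, a) = (q1, a, R)  ⊢  Xaaa[q1]□ (head at position 4)
Step 5: δ(q1, □) = (q2, #, R)  ⊢  Xaaa#[q2]□ (head at position 5)
Step 6: δ(q2, □) = (q3, a, L)  ⊢  Xaaa[q3]#a (head at position 4)
Step 7: δ(q3, #) = (q3, #, L)  ⊢  Xaa[q3]a#a (head at position 3)
Head position after 7 steps: 3

Final answer: Position 3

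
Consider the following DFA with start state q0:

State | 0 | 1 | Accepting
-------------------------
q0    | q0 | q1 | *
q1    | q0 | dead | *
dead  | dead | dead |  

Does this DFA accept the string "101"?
Start in q0.
Read '1': q0 → q1
Read '0': q1 → q0
Read '1': q0 → q1
Final state q1 is accepting, so the string is accepted.

Final answer: Yes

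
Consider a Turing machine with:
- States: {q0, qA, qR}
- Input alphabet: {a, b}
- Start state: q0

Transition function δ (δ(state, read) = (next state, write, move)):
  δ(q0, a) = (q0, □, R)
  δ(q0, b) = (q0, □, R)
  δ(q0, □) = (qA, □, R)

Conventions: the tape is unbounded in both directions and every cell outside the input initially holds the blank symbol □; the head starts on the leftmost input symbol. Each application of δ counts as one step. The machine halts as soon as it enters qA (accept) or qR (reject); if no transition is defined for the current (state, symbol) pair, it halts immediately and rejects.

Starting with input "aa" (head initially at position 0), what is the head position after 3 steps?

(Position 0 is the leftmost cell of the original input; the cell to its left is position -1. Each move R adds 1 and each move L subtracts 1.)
Step 0: [q0]aa (head at position 0)
Step 1: δ(q0, a) = (q0, □, R)  ⊢  □[q0]a (head at position 1)
Step 2: δ(q0, a) = (q0, □, R)  ⊢  □□[q0]□ (head at position 2)
Step 3: δ(q0, □) = (qA, □, R)  ⊢  □□□[qA]□ (head at position 3)
Head position after 3 steps: 3

Final answer: Position 3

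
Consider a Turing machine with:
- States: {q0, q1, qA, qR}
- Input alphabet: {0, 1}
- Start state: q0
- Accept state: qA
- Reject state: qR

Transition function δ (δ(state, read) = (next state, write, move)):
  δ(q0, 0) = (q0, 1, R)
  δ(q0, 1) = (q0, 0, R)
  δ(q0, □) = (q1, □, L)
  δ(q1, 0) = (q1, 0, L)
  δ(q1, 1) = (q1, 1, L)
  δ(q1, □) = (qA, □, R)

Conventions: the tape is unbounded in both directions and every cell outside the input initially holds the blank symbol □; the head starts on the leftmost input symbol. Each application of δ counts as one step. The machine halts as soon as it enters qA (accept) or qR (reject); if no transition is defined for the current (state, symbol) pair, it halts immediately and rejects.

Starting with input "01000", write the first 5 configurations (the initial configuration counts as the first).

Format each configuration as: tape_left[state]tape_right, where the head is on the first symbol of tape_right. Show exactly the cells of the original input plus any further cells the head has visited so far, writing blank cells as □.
Step 0: [q0]01000 (head at position 0)
Step 1: δ(q0, 0) = (q0, 1, R)  ⊢  1[q0]1000 (head at position 1)
Step 2: δ(q0, 1) = (q0, 0, R)  ⊢  10[q0]000 (head at position 2)
Step 3: δ(q0, 0) = (q0, 1, R)  ⊢  101[q0]00 (head at position 3)
Step 4: δ(q0, 0) = (q0, 1, R)  ⊢  1011[q0]0 (head at position 4)

Final answer: [q0]01000 ⊢ 1[q0]1000 ⊢ 10[q0]000 ⊢ 101[q0]00 ⊢ 1011[q0]0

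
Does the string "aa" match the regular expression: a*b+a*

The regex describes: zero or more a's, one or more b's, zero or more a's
No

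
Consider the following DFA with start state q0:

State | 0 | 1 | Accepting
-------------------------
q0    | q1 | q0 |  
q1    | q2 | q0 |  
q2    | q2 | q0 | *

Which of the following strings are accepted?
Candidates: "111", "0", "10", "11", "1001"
"111": q0 → q0 → q0 → q0; q0 is not accepting → rejected
"0": q0 → q1; q1 is not accepting → rejected
"10": q0 → q0 → q1; q1 is not accepting → rejected
"11": q0 → q0 → q0; q0 is not accepting → rejected
"1001": q0 → q0 → q1 → q2 → q0; q0 is not accepting → rejected

Final answer: None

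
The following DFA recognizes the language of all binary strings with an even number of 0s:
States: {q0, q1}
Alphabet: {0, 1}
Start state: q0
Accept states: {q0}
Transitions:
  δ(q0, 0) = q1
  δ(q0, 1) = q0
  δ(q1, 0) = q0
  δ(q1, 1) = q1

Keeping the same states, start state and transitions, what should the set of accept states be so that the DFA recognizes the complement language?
The DFA is complete (every state has a transition on every symbol), so the complement
is recognized by the same DFA with accepting and non-accepting states swapped.
Original accept states: {q0}
Complement accept states = All states - Original accept states
= {q0, q1} - {q0}
= {q1}
Complement language: strings with an ODD number of 0s

Final answer: {q1}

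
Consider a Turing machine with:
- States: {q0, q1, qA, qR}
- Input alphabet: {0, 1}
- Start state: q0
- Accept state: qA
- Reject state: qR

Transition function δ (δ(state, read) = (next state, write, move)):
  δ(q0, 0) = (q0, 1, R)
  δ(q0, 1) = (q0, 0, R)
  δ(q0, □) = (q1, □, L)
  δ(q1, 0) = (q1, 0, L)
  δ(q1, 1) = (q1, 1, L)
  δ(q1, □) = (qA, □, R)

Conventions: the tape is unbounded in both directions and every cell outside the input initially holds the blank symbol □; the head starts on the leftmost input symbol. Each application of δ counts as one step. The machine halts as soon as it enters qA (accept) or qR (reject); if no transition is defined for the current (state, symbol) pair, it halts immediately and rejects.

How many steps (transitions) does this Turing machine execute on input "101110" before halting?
Step 0: [q0]101110 (head at position 0)
Step 1: δ(q0, 1) = (q0, 0, R)  ⊢  0[q0]01110 (head at position 1)
Step 2: δ(q0, 0) = (q0, 1, R)  ⊢  01[q0]1110 (head at position 2)
Step 3: δ(q0, 1) = (q0, 0, R)  ⊢  010[q0]110 (head at position 3)
Step 4: δ(q0, 1) = (q0, 0, R)  ⊢  0100[q0]10 (head at position 4)
Step 5: δ(q0, 1) = (q0, 0, R)  ⊢  01000[q0]0 (head at position 5)
Step 6: δ(q0, 0) = (q0, 1, R)  ⊢  010001[q0]□ (head at position 6)
Step 7: δ(q0, □) = (q1, □, L)  ⊢  01000[q1]1□ (head at position 5)
Step 8: δ(q1, 1) = (q1, 1, L)  ⊢  0100[q1]01□ (head at position 4)
Step 9: δ(q1, 0) = (q1, 0, L)  ⊢  010[q1]001□ (head at position 3)
Step 10: δ(q1, 0) = (q1, 0, L)  ⊢  01[q1]0001□ (head at position 2)
Step 11: δ(q1, 0) = (q1, 0, L)  ⊢  0[q1]10001□ (head at position 1)
Step 12: δ(q1, 1) = (q1, 1, L)  ⊢  [q1]010001□ (head at position 0)
Step 13: δ(q1, 0) = (q1, 0, L)  ⊢  [q1]□010001□ (head at position -1)
Step 14: δ(q1, □) = (qA, □, R)  ⊢  □[qA]010001□ (head at position 0)
The machine is in qA, so it halts and accepts.
Number of transitions executed: 14.

Final answer: 14 steps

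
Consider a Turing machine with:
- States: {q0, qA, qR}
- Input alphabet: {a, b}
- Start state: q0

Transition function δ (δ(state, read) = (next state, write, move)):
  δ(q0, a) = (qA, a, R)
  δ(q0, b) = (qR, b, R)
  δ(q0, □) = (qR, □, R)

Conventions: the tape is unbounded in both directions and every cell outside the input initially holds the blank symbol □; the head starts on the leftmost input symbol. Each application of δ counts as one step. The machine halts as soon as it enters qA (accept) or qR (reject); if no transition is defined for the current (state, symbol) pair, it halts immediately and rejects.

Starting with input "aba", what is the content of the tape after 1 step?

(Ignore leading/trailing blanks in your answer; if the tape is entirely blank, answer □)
Step 0: [q0]aba (head at position 0)
Step 1: δ(q0, a) = (qA, a, R)  ⊢  a[qA]ba (head at position 1)
Tape after 1 step (ignoring surrounding blanks): aba

Final answer: Tape: aba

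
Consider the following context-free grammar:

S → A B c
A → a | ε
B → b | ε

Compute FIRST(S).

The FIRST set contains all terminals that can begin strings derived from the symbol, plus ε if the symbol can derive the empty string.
FIRST(A) = {a, ε} (A → a | ε) and FIRST(B) = {b, ε} (B → b | ε).
For S → A B c: add FIRST(A) minus ε = {a}; A is nullable, so also add FIRST(B) minus ε = {b}; B is nullable too, so also add FIRST(c) = {c}. The terminal c is never erased, so S is not nullable and ε is not included.
FIRST(S) = {a, b, c}.

Final answer: {a, b, c}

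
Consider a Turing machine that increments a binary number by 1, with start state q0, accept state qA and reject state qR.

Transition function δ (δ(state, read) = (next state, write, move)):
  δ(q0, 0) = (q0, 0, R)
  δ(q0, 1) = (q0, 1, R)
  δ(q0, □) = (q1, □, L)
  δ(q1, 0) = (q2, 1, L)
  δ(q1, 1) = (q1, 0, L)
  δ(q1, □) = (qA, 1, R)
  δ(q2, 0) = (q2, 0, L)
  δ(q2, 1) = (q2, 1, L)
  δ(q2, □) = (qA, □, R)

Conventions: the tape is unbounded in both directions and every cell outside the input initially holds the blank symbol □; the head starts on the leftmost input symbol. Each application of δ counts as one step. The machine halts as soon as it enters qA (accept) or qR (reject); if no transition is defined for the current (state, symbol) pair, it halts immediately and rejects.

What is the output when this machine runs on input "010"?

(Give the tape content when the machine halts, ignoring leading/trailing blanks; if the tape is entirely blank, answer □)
Step 0: [q0]010 (head at position 0)
Step 1: δ(q0, 0) = (q0, 0, R)  ⊢  0[q0]10 (head at position 1)
Step 2: δ(q0, 1) = (q0, 1, R)  ⊢  01[q0]0 (head at position 2)
Step 3: δ(q0, 0) = (q0, 0, R)  ⊢  010[q0]□ (head at position 3)
Step 4: δ(q0, □) = (q1, □, L)  ⊢  01[q1]0□ (head at position 2)
Step 5: δ(q1, 0) = (q2, 1, L)  ⊢  0[q2]11□ (head at position 1)
Step 6: δ(q2, 1) = (q2, 1, L)  ⊢  [q2]011□ (head at position 0)
Step 7: δ(q2, 0) = (q2, 0, L)  ⊢  [q2]□011□ (head at position -1)
Step 8: δ(q2, □) = (qA, □, R)  ⊢  □[qA]011□ (head at position 0)
The machine is in qA, so it halts and accepts.
Tape content when halted (ignoring surrounding blanks): 011

Final answer: Output: 011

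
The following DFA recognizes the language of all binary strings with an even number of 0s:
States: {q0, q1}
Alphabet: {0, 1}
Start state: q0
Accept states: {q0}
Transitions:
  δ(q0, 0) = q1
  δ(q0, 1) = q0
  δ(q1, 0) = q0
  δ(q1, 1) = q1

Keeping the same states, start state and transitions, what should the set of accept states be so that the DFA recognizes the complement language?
The DFA is complete (every state has a transition on every symbol), so the complement
is recognized by the same DFA with accepting and non-accepting states swapped.
Original accept states: {q0}
Complement accept states = All states - Original accept states
= {q0, q1} - {q0}
= {q1}
Complement language: strings with an ODD number of 0s

Final answer: {q1}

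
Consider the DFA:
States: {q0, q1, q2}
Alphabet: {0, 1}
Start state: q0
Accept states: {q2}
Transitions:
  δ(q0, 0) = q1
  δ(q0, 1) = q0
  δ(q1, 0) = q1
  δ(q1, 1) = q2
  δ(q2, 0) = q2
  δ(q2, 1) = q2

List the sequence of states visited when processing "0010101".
Starting at q0
Read '0': q0 -> q1
Read '0': q1 -> q1
Read '1': q1 -> q2
Read '0': q2 -> q2
Read '1': q2 -> q2
Read '0': q2 -> q2
Read '1': q2 -> q2

Final answer: q0 -> q1 -> q1 -> q2 -> q2 -> q2 -> q2 -> q2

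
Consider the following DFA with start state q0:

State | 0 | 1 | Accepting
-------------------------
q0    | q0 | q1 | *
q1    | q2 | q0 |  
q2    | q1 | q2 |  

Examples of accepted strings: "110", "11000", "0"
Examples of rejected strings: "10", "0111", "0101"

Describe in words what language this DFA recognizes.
binary numbers divisible by 3 (treating the string as a binary integer; leading zeros allowed, the empty string counts as 0)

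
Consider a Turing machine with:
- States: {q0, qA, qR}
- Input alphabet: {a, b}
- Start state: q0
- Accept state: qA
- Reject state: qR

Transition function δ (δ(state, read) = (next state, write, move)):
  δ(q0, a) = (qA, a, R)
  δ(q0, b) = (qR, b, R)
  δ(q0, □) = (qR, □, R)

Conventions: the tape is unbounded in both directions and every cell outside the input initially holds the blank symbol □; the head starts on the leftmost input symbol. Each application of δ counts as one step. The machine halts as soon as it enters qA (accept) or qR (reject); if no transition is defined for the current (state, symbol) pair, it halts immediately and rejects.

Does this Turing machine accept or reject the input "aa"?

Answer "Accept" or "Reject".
Step 0: [q0]aa (head at position 0)
Step 1: δ(q0, a) = (qA, a, R)  ⊢  a[qA]a (head at position 1)
The machine is in qA, so it halts and accepts.

Final answer: Accept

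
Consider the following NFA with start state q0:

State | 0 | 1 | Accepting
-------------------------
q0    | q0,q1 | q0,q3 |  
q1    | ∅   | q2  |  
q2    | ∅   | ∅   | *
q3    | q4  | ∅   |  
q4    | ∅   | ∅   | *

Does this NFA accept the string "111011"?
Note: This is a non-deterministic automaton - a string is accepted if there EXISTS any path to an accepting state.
Track the set of states the NFA could be in: start {q0}
Read '1': {q0} → {q0, q3}
Read '1': {q0, q3} → {q0, q3}
Read '1': {q0, q3} → {q0, q3}
Read '0': {q0, q3} → {q0, q1, q4}
Read '1': {q0, q1, q4} → {q0, q2, q3}
Read '1': {q0, q2, q3} → {q0, q3}
Final set {q0, q3} contains no accepting state → rejected.

Final answer: No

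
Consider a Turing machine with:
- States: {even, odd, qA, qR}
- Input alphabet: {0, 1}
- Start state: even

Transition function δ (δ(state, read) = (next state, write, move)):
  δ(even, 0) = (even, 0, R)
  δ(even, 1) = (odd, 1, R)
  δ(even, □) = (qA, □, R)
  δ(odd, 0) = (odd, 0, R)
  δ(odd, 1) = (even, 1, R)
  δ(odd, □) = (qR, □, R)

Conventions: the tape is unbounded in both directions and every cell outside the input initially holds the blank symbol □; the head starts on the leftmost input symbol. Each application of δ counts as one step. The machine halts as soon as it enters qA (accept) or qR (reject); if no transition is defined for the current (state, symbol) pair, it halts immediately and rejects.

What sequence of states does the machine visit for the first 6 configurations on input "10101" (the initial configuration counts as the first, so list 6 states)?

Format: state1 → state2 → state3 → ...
Step 0: [even]10101 (head at position 0)
Step 1: δ(even, 1) = (odd, 1, R)  ⊢  1[odd]0101 (head at position 1)
Step 2: δ(odd, 0) = (odd, 0, R)  ⊢  10[odd]101 (head at position 2)
Step 3: δ(odd, 1) = (even, 1, R)  ⊢  101[even]01 (head at position 3)
Step 4: δ(even, 0) = (even, 0, R)  ⊢  1010[even]1 (head at position 4)
Step 5: δ(even, 1) = (odd, 1, R)  ⊢  10101[odd]□ (head at position 5)
Reading off the states of these 6 configurations: even → odd → odd → even → even → odd

Final answer: even → odd → odd → even → even → odd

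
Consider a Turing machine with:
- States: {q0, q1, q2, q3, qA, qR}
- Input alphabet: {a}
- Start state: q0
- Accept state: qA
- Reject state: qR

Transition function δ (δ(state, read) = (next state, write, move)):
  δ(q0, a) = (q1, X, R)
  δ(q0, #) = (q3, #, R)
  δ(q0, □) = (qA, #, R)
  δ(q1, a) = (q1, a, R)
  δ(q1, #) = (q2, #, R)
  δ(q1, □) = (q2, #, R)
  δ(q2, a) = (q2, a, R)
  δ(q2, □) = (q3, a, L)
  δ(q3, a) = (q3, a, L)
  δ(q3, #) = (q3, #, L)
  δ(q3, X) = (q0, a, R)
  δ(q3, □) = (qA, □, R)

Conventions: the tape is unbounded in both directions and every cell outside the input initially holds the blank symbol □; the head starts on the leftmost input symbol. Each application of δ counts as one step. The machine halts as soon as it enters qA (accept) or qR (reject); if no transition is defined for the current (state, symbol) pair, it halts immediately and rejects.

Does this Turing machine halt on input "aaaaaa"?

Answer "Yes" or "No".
Trace (configuration after each step, as tape_left[state]tape_right with head position):
Step 0: [q0]aaaaaa (head at position 0)
Step 1: X[q1]aaaaa (head 1)
Step 2: Xa[q1]aaaa (head 2)
Step 3: Xaa[q1]aaa (head 3)
Step 4: Xaaa[q1]aa (head 4)
Step 5: Xaaaa[q1]a (head 5)
Step 6: Xaaaaa[q1]□ (head 6)
Step 7: Xaaaaa#[q2]□ (head 7)
Step 8: Xaaaaa[q3]#a (head 6)
Step 9: Xaaaa[q3]a#a (head 5)
Step 10: Xaaa[q3]aa#a (head 4)
Step 11: Xaa[q3]aaa#a (head 3)
Step 12: Xa[q3]aaaa#a (head 2)
Step 13: X[q3]aaaaa#a (head 1)
Step 14: [q3]Xaaaaa#a (head 0)
Step 15: a[q0]aaaaa#a (head 1)
Step 16: aX[q1]aaaa#a (head 2)
Step 17: aXa[q1]aaa#a (head 3)
Step 18: aXaa[q1]aa#a (head 4)
Step 19: aXaaa[q1]a#a (head 5)
Step 20: aXaaaa[q1]#a (head 6)
Step 21: aXaaaa#[q2]a (head 7)
Step 22: aXaaaa#a[q2]□ (head 8)
Step 23: aXaaaa#[q3]aa (head 7)
Step 24: aXaaaa[q3]#aa (head 6)
Step 25: aXaaa[q3]a#aa (head 5)
Step 26: aXaa[q3]aa#aa (head 4)
Step 27: aXa[q3]aaa#aa (head 3)
Step 28: aX[q3]aaaa#aa (head 2)
Step 29: a[q3]Xaaaa#aa (head 1)
Step 30: aa[q0]aaaa#aa (head 2)
Step 31: aaX[q1]aaa#aa (head 3)
Step 32: aaXa[q1]aa#aa (head 4)
Step 33: aaXaa[q1]a#aa (head 5)
Step 34: aaXaaa[q1]#aa (head 6)
Step 35: aaXaaa#[q2]aa (head 7)
Step 36: aaXaaa#a[q2]a (head 8)
Step 37: aaXaaa#aa[q2]□ (head 9)
Step 38: aaXaaa#a[q3]aa (head 8)
Step 39: aaXaaa#[q3]aaa (head 7)
Step 40: aaXaaa[q3]#aaa (head 6)
Step 41: aaXaa[q3]a#aaa (head 5)
Step 42: aaXa[q3]aa#aaa (head 4)
Step 43: aaX[q3]aaa#aaa (head 3)
Step 44: aa[q3]Xaaa#aaa (head 2)
Step 45: aaa[q0]aaa#aaa (head 3)
Step 46: aaaX[q1]aa#aaa (head 4)
Step 47: aaaXa[q1]a#aaa (head 5)
Step 48: aaaXaa[q1]#aaa (head 6)
Step 49: aaaXaa#[q2]aaa (head 7)
Step 50: aaaXaa#a[q2]aa (head 8)
Step 51: aaaXaa#aa[q2]a (head 9)
Step 52: aaaXaa#aaa[q2]□ (head 10)
Step 53: aaaXaa#aa[q3]aa (head 9)
Step 54: aaaXaa#a[q3]aaa (head 8)
Step 55: aaaXaa#[q3]aaaa (head 7)
Step 56: aaaXaa[q3]#aaaa (head 6)
Step 57: aaaXa[q3]a#aaaa (head 5)
Step 58: aaaX[q3]aa#aaaa (head 4)
Step 59: aaa[q3]Xaa#aaaa (head 3)
Step 60: aaaa[q0]aa#aaaa (head 4)
Step 61: aaaaX[q1]a#aaaa (head 5)
Step 62: aaaaXa[q1]#aaaa (head 6)
Step 63: aaaaXa#[q2]aaaa (head 7)
Step 64: aaaaXa#a[q2]aaa (head 8)
Step 65: aaaaXa#aa[q2]aa (head 9)
Step 66: aaaaXa#aaa[q2]a (head 10)
Step 67: aaaaXa#aaaa[q2]□ (head 11)
Step 68: aaaaXa#aaa[q3]aa (head 10)
Step 69: aaaaXa#aa[q3]aaa (head 9)
Step 70: aaaaXa#a[q3]aaaa (head 8)
Step 71: aaaaXa#[q3]aaaaa (head 7)
Step 72: aaaaXa[q3]#aaaaa (head 6)
Step 73: aaaaX[q3]a#aaaaa (head 5)
Step 74: aaaa[q3]Xa#aaaaa (head 4)
Step 75: aaaaa[q0]a#aaaaa (head 5)
Step 76: aaaaaX[q1]#aaaaa (head 6)
Step 77: aaaaaX#[q2]aaaaa (head 7)
Step 78: aaaaaX#a[q2]aaaa (head 8)
Step 79: aaaaaX#aa[q2]aaa (head 9)
Step 80: aaaaaX#aaa[q2]aa (head 10)
Step 81: aaaaaX#aaaa[q2]a (head 11)
Step 82: aaaaaX#aaaaa[q2]□ (head 12)
Step 83: aaaaaX#aaaa[q3]aa (head 11)
Step 84: aaaaaX#aaa[q3]aaa (head 10)
Step 85: aaaaaX#aa[q3]aaaa (head 9)
Step 86: aaaaaX#a[q3]aaaaa (head 8)
Step 87: aaaaaX#[q3]aaaaaa (head 7)
Step 88: aaaaaX[q3]#aaaaaa (head 6)
Step 89: aaaaa[q3]X#aaaaaa (head 5)
Step 90: aaaaaa[q0]#aaaaaa (head 6)
Step 91: aaaaaa#[q3]aaaaaa (head 7)
Step 92: aaaaaa[q3]#aaaaaa (head 6)
Step 93: aaaaa[q3]a#aaaaaa (head 5)
Step 94: aaaa[q3]aa#aaaaaa (head 4)
Step 95: aaa[q3]aaa#aaaaaa (head 3)
Step 96: aa[q3]aaaa#aaaaaa (head 2)
Step 97: a[q3]aaaaa#aaaaaa (head 1)
Step 98: [q3]aaaaaa#aaaaaa (head 0)
Step 99: [q3]□aaaaaa#aaaaaa (head -1)
Step 100: □[qA]aaaaaa#aaaaaa (head 0)
The machine is in qA, so it halts and accepts.
It halts after 100 steps.

Final answer: Yes - halts after 100 steps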